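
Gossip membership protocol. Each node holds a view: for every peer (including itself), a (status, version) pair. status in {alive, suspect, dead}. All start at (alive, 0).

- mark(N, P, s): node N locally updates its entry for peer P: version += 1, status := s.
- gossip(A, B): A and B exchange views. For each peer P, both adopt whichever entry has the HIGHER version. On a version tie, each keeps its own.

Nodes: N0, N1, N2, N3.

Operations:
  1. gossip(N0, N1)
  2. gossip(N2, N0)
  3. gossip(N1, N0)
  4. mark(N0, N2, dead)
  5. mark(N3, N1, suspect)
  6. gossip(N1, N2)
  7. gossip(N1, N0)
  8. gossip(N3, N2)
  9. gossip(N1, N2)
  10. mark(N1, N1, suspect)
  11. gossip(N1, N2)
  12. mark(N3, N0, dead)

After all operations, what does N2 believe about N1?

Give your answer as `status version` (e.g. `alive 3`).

Op 1: gossip N0<->N1 -> N0.N0=(alive,v0) N0.N1=(alive,v0) N0.N2=(alive,v0) N0.N3=(alive,v0) | N1.N0=(alive,v0) N1.N1=(alive,v0) N1.N2=(alive,v0) N1.N3=(alive,v0)
Op 2: gossip N2<->N0 -> N2.N0=(alive,v0) N2.N1=(alive,v0) N2.N2=(alive,v0) N2.N3=(alive,v0) | N0.N0=(alive,v0) N0.N1=(alive,v0) N0.N2=(alive,v0) N0.N3=(alive,v0)
Op 3: gossip N1<->N0 -> N1.N0=(alive,v0) N1.N1=(alive,v0) N1.N2=(alive,v0) N1.N3=(alive,v0) | N0.N0=(alive,v0) N0.N1=(alive,v0) N0.N2=(alive,v0) N0.N3=(alive,v0)
Op 4: N0 marks N2=dead -> (dead,v1)
Op 5: N3 marks N1=suspect -> (suspect,v1)
Op 6: gossip N1<->N2 -> N1.N0=(alive,v0) N1.N1=(alive,v0) N1.N2=(alive,v0) N1.N3=(alive,v0) | N2.N0=(alive,v0) N2.N1=(alive,v0) N2.N2=(alive,v0) N2.N3=(alive,v0)
Op 7: gossip N1<->N0 -> N1.N0=(alive,v0) N1.N1=(alive,v0) N1.N2=(dead,v1) N1.N3=(alive,v0) | N0.N0=(alive,v0) N0.N1=(alive,v0) N0.N2=(dead,v1) N0.N3=(alive,v0)
Op 8: gossip N3<->N2 -> N3.N0=(alive,v0) N3.N1=(suspect,v1) N3.N2=(alive,v0) N3.N3=(alive,v0) | N2.N0=(alive,v0) N2.N1=(suspect,v1) N2.N2=(alive,v0) N2.N3=(alive,v0)
Op 9: gossip N1<->N2 -> N1.N0=(alive,v0) N1.N1=(suspect,v1) N1.N2=(dead,v1) N1.N3=(alive,v0) | N2.N0=(alive,v0) N2.N1=(suspect,v1) N2.N2=(dead,v1) N2.N3=(alive,v0)
Op 10: N1 marks N1=suspect -> (suspect,v2)
Op 11: gossip N1<->N2 -> N1.N0=(alive,v0) N1.N1=(suspect,v2) N1.N2=(dead,v1) N1.N3=(alive,v0) | N2.N0=(alive,v0) N2.N1=(suspect,v2) N2.N2=(dead,v1) N2.N3=(alive,v0)
Op 12: N3 marks N0=dead -> (dead,v1)

Answer: suspect 2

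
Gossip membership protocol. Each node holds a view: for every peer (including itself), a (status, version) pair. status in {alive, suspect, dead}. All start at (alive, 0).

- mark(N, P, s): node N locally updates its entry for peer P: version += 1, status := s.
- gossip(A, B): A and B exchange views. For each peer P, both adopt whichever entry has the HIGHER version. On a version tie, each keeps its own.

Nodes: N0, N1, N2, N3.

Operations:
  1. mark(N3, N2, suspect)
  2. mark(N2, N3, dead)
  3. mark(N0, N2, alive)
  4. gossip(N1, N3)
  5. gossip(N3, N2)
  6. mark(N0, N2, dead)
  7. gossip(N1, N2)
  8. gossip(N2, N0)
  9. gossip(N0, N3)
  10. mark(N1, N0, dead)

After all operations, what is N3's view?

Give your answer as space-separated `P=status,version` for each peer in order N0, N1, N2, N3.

Answer: N0=alive,0 N1=alive,0 N2=dead,2 N3=dead,1

Derivation:
Op 1: N3 marks N2=suspect -> (suspect,v1)
Op 2: N2 marks N3=dead -> (dead,v1)
Op 3: N0 marks N2=alive -> (alive,v1)
Op 4: gossip N1<->N3 -> N1.N0=(alive,v0) N1.N1=(alive,v0) N1.N2=(suspect,v1) N1.N3=(alive,v0) | N3.N0=(alive,v0) N3.N1=(alive,v0) N3.N2=(suspect,v1) N3.N3=(alive,v0)
Op 5: gossip N3<->N2 -> N3.N0=(alive,v0) N3.N1=(alive,v0) N3.N2=(suspect,v1) N3.N3=(dead,v1) | N2.N0=(alive,v0) N2.N1=(alive,v0) N2.N2=(suspect,v1) N2.N3=(dead,v1)
Op 6: N0 marks N2=dead -> (dead,v2)
Op 7: gossip N1<->N2 -> N1.N0=(alive,v0) N1.N1=(alive,v0) N1.N2=(suspect,v1) N1.N3=(dead,v1) | N2.N0=(alive,v0) N2.N1=(alive,v0) N2.N2=(suspect,v1) N2.N3=(dead,v1)
Op 8: gossip N2<->N0 -> N2.N0=(alive,v0) N2.N1=(alive,v0) N2.N2=(dead,v2) N2.N3=(dead,v1) | N0.N0=(alive,v0) N0.N1=(alive,v0) N0.N2=(dead,v2) N0.N3=(dead,v1)
Op 9: gossip N0<->N3 -> N0.N0=(alive,v0) N0.N1=(alive,v0) N0.N2=(dead,v2) N0.N3=(dead,v1) | N3.N0=(alive,v0) N3.N1=(alive,v0) N3.N2=(dead,v2) N3.N3=(dead,v1)
Op 10: N1 marks N0=dead -> (dead,v1)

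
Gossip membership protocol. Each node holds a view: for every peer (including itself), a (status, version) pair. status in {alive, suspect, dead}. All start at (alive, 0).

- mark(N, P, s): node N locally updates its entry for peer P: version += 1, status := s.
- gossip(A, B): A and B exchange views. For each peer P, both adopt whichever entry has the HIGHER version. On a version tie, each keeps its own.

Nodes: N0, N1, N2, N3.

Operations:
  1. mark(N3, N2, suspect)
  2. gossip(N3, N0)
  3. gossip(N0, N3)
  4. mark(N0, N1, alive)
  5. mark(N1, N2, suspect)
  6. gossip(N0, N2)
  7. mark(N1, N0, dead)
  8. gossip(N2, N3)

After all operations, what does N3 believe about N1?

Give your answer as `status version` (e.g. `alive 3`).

Op 1: N3 marks N2=suspect -> (suspect,v1)
Op 2: gossip N3<->N0 -> N3.N0=(alive,v0) N3.N1=(alive,v0) N3.N2=(suspect,v1) N3.N3=(alive,v0) | N0.N0=(alive,v0) N0.N1=(alive,v0) N0.N2=(suspect,v1) N0.N3=(alive,v0)
Op 3: gossip N0<->N3 -> N0.N0=(alive,v0) N0.N1=(alive,v0) N0.N2=(suspect,v1) N0.N3=(alive,v0) | N3.N0=(alive,v0) N3.N1=(alive,v0) N3.N2=(suspect,v1) N3.N3=(alive,v0)
Op 4: N0 marks N1=alive -> (alive,v1)
Op 5: N1 marks N2=suspect -> (suspect,v1)
Op 6: gossip N0<->N2 -> N0.N0=(alive,v0) N0.N1=(alive,v1) N0.N2=(suspect,v1) N0.N3=(alive,v0) | N2.N0=(alive,v0) N2.N1=(alive,v1) N2.N2=(suspect,v1) N2.N3=(alive,v0)
Op 7: N1 marks N0=dead -> (dead,v1)
Op 8: gossip N2<->N3 -> N2.N0=(alive,v0) N2.N1=(alive,v1) N2.N2=(suspect,v1) N2.N3=(alive,v0) | N3.N0=(alive,v0) N3.N1=(alive,v1) N3.N2=(suspect,v1) N3.N3=(alive,v0)

Answer: alive 1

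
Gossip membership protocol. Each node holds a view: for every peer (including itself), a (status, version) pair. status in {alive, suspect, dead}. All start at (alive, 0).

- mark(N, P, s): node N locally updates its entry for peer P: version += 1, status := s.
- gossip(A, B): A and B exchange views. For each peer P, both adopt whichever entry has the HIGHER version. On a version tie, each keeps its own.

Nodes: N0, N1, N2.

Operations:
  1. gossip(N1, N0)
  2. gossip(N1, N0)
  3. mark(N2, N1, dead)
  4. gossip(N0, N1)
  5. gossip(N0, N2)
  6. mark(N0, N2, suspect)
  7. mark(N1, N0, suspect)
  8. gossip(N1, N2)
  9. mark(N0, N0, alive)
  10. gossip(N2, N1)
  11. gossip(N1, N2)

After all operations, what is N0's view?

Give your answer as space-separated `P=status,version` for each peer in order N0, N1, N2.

Answer: N0=alive,1 N1=dead,1 N2=suspect,1

Derivation:
Op 1: gossip N1<->N0 -> N1.N0=(alive,v0) N1.N1=(alive,v0) N1.N2=(alive,v0) | N0.N0=(alive,v0) N0.N1=(alive,v0) N0.N2=(alive,v0)
Op 2: gossip N1<->N0 -> N1.N0=(alive,v0) N1.N1=(alive,v0) N1.N2=(alive,v0) | N0.N0=(alive,v0) N0.N1=(alive,v0) N0.N2=(alive,v0)
Op 3: N2 marks N1=dead -> (dead,v1)
Op 4: gossip N0<->N1 -> N0.N0=(alive,v0) N0.N1=(alive,v0) N0.N2=(alive,v0) | N1.N0=(alive,v0) N1.N1=(alive,v0) N1.N2=(alive,v0)
Op 5: gossip N0<->N2 -> N0.N0=(alive,v0) N0.N1=(dead,v1) N0.N2=(alive,v0) | N2.N0=(alive,v0) N2.N1=(dead,v1) N2.N2=(alive,v0)
Op 6: N0 marks N2=suspect -> (suspect,v1)
Op 7: N1 marks N0=suspect -> (suspect,v1)
Op 8: gossip N1<->N2 -> N1.N0=(suspect,v1) N1.N1=(dead,v1) N1.N2=(alive,v0) | N2.N0=(suspect,v1) N2.N1=(dead,v1) N2.N2=(alive,v0)
Op 9: N0 marks N0=alive -> (alive,v1)
Op 10: gossip N2<->N1 -> N2.N0=(suspect,v1) N2.N1=(dead,v1) N2.N2=(alive,v0) | N1.N0=(suspect,v1) N1.N1=(dead,v1) N1.N2=(alive,v0)
Op 11: gossip N1<->N2 -> N1.N0=(suspect,v1) N1.N1=(dead,v1) N1.N2=(alive,v0) | N2.N0=(suspect,v1) N2.N1=(dead,v1) N2.N2=(alive,v0)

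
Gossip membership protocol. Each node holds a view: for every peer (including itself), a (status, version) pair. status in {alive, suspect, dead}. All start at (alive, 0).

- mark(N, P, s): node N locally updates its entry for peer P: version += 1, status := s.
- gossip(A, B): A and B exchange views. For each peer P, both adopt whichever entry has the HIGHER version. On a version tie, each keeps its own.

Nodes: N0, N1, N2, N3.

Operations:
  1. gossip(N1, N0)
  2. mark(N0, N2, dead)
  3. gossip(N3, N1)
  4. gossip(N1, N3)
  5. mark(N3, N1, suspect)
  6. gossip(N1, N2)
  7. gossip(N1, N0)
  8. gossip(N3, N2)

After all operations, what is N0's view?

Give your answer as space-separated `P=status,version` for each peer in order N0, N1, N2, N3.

Op 1: gossip N1<->N0 -> N1.N0=(alive,v0) N1.N1=(alive,v0) N1.N2=(alive,v0) N1.N3=(alive,v0) | N0.N0=(alive,v0) N0.N1=(alive,v0) N0.N2=(alive,v0) N0.N3=(alive,v0)
Op 2: N0 marks N2=dead -> (dead,v1)
Op 3: gossip N3<->N1 -> N3.N0=(alive,v0) N3.N1=(alive,v0) N3.N2=(alive,v0) N3.N3=(alive,v0) | N1.N0=(alive,v0) N1.N1=(alive,v0) N1.N2=(alive,v0) N1.N3=(alive,v0)
Op 4: gossip N1<->N3 -> N1.N0=(alive,v0) N1.N1=(alive,v0) N1.N2=(alive,v0) N1.N3=(alive,v0) | N3.N0=(alive,v0) N3.N1=(alive,v0) N3.N2=(alive,v0) N3.N3=(alive,v0)
Op 5: N3 marks N1=suspect -> (suspect,v1)
Op 6: gossip N1<->N2 -> N1.N0=(alive,v0) N1.N1=(alive,v0) N1.N2=(alive,v0) N1.N3=(alive,v0) | N2.N0=(alive,v0) N2.N1=(alive,v0) N2.N2=(alive,v0) N2.N3=(alive,v0)
Op 7: gossip N1<->N0 -> N1.N0=(alive,v0) N1.N1=(alive,v0) N1.N2=(dead,v1) N1.N3=(alive,v0) | N0.N0=(alive,v0) N0.N1=(alive,v0) N0.N2=(dead,v1) N0.N3=(alive,v0)
Op 8: gossip N3<->N2 -> N3.N0=(alive,v0) N3.N1=(suspect,v1) N3.N2=(alive,v0) N3.N3=(alive,v0) | N2.N0=(alive,v0) N2.N1=(suspect,v1) N2.N2=(alive,v0) N2.N3=(alive,v0)

Answer: N0=alive,0 N1=alive,0 N2=dead,1 N3=alive,0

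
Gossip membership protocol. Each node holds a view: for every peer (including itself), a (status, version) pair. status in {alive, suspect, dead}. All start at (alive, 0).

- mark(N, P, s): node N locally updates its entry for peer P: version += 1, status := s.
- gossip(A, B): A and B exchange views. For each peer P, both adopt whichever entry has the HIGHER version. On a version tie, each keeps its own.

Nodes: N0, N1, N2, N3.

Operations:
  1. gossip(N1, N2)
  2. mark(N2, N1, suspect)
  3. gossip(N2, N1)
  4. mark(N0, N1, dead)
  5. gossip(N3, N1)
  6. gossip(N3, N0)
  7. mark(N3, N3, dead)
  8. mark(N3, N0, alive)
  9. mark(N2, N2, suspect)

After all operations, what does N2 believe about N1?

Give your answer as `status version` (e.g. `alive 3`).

Answer: suspect 1

Derivation:
Op 1: gossip N1<->N2 -> N1.N0=(alive,v0) N1.N1=(alive,v0) N1.N2=(alive,v0) N1.N3=(alive,v0) | N2.N0=(alive,v0) N2.N1=(alive,v0) N2.N2=(alive,v0) N2.N3=(alive,v0)
Op 2: N2 marks N1=suspect -> (suspect,v1)
Op 3: gossip N2<->N1 -> N2.N0=(alive,v0) N2.N1=(suspect,v1) N2.N2=(alive,v0) N2.N3=(alive,v0) | N1.N0=(alive,v0) N1.N1=(suspect,v1) N1.N2=(alive,v0) N1.N3=(alive,v0)
Op 4: N0 marks N1=dead -> (dead,v1)
Op 5: gossip N3<->N1 -> N3.N0=(alive,v0) N3.N1=(suspect,v1) N3.N2=(alive,v0) N3.N3=(alive,v0) | N1.N0=(alive,v0) N1.N1=(suspect,v1) N1.N2=(alive,v0) N1.N3=(alive,v0)
Op 6: gossip N3<->N0 -> N3.N0=(alive,v0) N3.N1=(suspect,v1) N3.N2=(alive,v0) N3.N3=(alive,v0) | N0.N0=(alive,v0) N0.N1=(dead,v1) N0.N2=(alive,v0) N0.N3=(alive,v0)
Op 7: N3 marks N3=dead -> (dead,v1)
Op 8: N3 marks N0=alive -> (alive,v1)
Op 9: N2 marks N2=suspect -> (suspect,v1)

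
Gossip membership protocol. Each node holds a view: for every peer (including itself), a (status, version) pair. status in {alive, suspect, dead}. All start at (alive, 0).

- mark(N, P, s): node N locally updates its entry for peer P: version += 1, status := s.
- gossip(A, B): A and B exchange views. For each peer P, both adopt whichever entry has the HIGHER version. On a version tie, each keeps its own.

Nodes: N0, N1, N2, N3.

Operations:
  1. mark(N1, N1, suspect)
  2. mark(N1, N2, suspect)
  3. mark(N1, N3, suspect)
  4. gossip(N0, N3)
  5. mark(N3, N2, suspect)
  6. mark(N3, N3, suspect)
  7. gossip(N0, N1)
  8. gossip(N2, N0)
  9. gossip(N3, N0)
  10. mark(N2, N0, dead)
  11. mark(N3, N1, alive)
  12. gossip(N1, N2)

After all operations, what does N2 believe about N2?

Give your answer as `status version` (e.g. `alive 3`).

Op 1: N1 marks N1=suspect -> (suspect,v1)
Op 2: N1 marks N2=suspect -> (suspect,v1)
Op 3: N1 marks N3=suspect -> (suspect,v1)
Op 4: gossip N0<->N3 -> N0.N0=(alive,v0) N0.N1=(alive,v0) N0.N2=(alive,v0) N0.N3=(alive,v0) | N3.N0=(alive,v0) N3.N1=(alive,v0) N3.N2=(alive,v0) N3.N3=(alive,v0)
Op 5: N3 marks N2=suspect -> (suspect,v1)
Op 6: N3 marks N3=suspect -> (suspect,v1)
Op 7: gossip N0<->N1 -> N0.N0=(alive,v0) N0.N1=(suspect,v1) N0.N2=(suspect,v1) N0.N3=(suspect,v1) | N1.N0=(alive,v0) N1.N1=(suspect,v1) N1.N2=(suspect,v1) N1.N3=(suspect,v1)
Op 8: gossip N2<->N0 -> N2.N0=(alive,v0) N2.N1=(suspect,v1) N2.N2=(suspect,v1) N2.N3=(suspect,v1) | N0.N0=(alive,v0) N0.N1=(suspect,v1) N0.N2=(suspect,v1) N0.N3=(suspect,v1)
Op 9: gossip N3<->N0 -> N3.N0=(alive,v0) N3.N1=(suspect,v1) N3.N2=(suspect,v1) N3.N3=(suspect,v1) | N0.N0=(alive,v0) N0.N1=(suspect,v1) N0.N2=(suspect,v1) N0.N3=(suspect,v1)
Op 10: N2 marks N0=dead -> (dead,v1)
Op 11: N3 marks N1=alive -> (alive,v2)
Op 12: gossip N1<->N2 -> N1.N0=(dead,v1) N1.N1=(suspect,v1) N1.N2=(suspect,v1) N1.N3=(suspect,v1) | N2.N0=(dead,v1) N2.N1=(suspect,v1) N2.N2=(suspect,v1) N2.N3=(suspect,v1)

Answer: suspect 1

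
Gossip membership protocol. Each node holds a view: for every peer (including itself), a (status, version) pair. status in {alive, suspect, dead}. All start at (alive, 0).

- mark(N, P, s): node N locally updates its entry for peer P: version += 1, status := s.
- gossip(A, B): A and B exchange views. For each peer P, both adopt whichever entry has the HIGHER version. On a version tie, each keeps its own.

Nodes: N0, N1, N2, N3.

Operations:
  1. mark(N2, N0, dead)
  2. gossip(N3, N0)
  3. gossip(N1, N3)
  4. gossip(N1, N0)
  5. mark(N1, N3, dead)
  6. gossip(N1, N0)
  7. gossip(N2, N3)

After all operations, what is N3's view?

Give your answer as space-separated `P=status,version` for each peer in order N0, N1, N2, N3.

Answer: N0=dead,1 N1=alive,0 N2=alive,0 N3=alive,0

Derivation:
Op 1: N2 marks N0=dead -> (dead,v1)
Op 2: gossip N3<->N0 -> N3.N0=(alive,v0) N3.N1=(alive,v0) N3.N2=(alive,v0) N3.N3=(alive,v0) | N0.N0=(alive,v0) N0.N1=(alive,v0) N0.N2=(alive,v0) N0.N3=(alive,v0)
Op 3: gossip N1<->N3 -> N1.N0=(alive,v0) N1.N1=(alive,v0) N1.N2=(alive,v0) N1.N3=(alive,v0) | N3.N0=(alive,v0) N3.N1=(alive,v0) N3.N2=(alive,v0) N3.N3=(alive,v0)
Op 4: gossip N1<->N0 -> N1.N0=(alive,v0) N1.N1=(alive,v0) N1.N2=(alive,v0) N1.N3=(alive,v0) | N0.N0=(alive,v0) N0.N1=(alive,v0) N0.N2=(alive,v0) N0.N3=(alive,v0)
Op 5: N1 marks N3=dead -> (dead,v1)
Op 6: gossip N1<->N0 -> N1.N0=(alive,v0) N1.N1=(alive,v0) N1.N2=(alive,v0) N1.N3=(dead,v1) | N0.N0=(alive,v0) N0.N1=(alive,v0) N0.N2=(alive,v0) N0.N3=(dead,v1)
Op 7: gossip N2<->N3 -> N2.N0=(dead,v1) N2.N1=(alive,v0) N2.N2=(alive,v0) N2.N3=(alive,v0) | N3.N0=(dead,v1) N3.N1=(alive,v0) N3.N2=(alive,v0) N3.N3=(alive,v0)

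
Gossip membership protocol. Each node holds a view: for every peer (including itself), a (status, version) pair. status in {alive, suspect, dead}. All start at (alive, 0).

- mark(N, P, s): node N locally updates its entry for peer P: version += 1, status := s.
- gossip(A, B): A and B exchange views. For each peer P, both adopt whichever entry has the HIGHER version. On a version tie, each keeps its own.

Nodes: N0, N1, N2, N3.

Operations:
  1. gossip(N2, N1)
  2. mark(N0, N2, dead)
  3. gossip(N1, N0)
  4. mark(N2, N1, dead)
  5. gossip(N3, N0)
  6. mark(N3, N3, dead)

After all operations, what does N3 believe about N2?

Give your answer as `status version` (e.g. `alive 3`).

Op 1: gossip N2<->N1 -> N2.N0=(alive,v0) N2.N1=(alive,v0) N2.N2=(alive,v0) N2.N3=(alive,v0) | N1.N0=(alive,v0) N1.N1=(alive,v0) N1.N2=(alive,v0) N1.N3=(alive,v0)
Op 2: N0 marks N2=dead -> (dead,v1)
Op 3: gossip N1<->N0 -> N1.N0=(alive,v0) N1.N1=(alive,v0) N1.N2=(dead,v1) N1.N3=(alive,v0) | N0.N0=(alive,v0) N0.N1=(alive,v0) N0.N2=(dead,v1) N0.N3=(alive,v0)
Op 4: N2 marks N1=dead -> (dead,v1)
Op 5: gossip N3<->N0 -> N3.N0=(alive,v0) N3.N1=(alive,v0) N3.N2=(dead,v1) N3.N3=(alive,v0) | N0.N0=(alive,v0) N0.N1=(alive,v0) N0.N2=(dead,v1) N0.N3=(alive,v0)
Op 6: N3 marks N3=dead -> (dead,v1)

Answer: dead 1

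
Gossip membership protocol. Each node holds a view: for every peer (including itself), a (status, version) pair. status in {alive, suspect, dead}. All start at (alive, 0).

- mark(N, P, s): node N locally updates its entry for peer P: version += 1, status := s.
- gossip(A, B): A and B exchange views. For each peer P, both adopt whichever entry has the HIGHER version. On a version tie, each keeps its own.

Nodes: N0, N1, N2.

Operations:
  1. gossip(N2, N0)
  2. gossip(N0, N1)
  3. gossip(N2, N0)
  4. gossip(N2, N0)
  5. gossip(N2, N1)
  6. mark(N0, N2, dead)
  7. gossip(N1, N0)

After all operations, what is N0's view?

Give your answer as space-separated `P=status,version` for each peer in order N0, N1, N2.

Op 1: gossip N2<->N0 -> N2.N0=(alive,v0) N2.N1=(alive,v0) N2.N2=(alive,v0) | N0.N0=(alive,v0) N0.N1=(alive,v0) N0.N2=(alive,v0)
Op 2: gossip N0<->N1 -> N0.N0=(alive,v0) N0.N1=(alive,v0) N0.N2=(alive,v0) | N1.N0=(alive,v0) N1.N1=(alive,v0) N1.N2=(alive,v0)
Op 3: gossip N2<->N0 -> N2.N0=(alive,v0) N2.N1=(alive,v0) N2.N2=(alive,v0) | N0.N0=(alive,v0) N0.N1=(alive,v0) N0.N2=(alive,v0)
Op 4: gossip N2<->N0 -> N2.N0=(alive,v0) N2.N1=(alive,v0) N2.N2=(alive,v0) | N0.N0=(alive,v0) N0.N1=(alive,v0) N0.N2=(alive,v0)
Op 5: gossip N2<->N1 -> N2.N0=(alive,v0) N2.N1=(alive,v0) N2.N2=(alive,v0) | N1.N0=(alive,v0) N1.N1=(alive,v0) N1.N2=(alive,v0)
Op 6: N0 marks N2=dead -> (dead,v1)
Op 7: gossip N1<->N0 -> N1.N0=(alive,v0) N1.N1=(alive,v0) N1.N2=(dead,v1) | N0.N0=(alive,v0) N0.N1=(alive,v0) N0.N2=(dead,v1)

Answer: N0=alive,0 N1=alive,0 N2=dead,1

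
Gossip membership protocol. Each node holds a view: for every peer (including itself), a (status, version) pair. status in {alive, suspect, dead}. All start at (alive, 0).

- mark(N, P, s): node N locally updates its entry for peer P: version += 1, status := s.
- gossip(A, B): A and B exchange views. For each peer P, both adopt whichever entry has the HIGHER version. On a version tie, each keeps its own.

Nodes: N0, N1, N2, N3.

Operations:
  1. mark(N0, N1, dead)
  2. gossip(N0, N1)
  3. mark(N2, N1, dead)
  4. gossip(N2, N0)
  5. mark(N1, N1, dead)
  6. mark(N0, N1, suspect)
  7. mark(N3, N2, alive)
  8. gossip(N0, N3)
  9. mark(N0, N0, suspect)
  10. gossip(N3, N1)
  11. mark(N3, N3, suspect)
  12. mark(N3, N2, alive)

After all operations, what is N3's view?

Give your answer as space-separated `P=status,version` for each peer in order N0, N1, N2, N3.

Op 1: N0 marks N1=dead -> (dead,v1)
Op 2: gossip N0<->N1 -> N0.N0=(alive,v0) N0.N1=(dead,v1) N0.N2=(alive,v0) N0.N3=(alive,v0) | N1.N0=(alive,v0) N1.N1=(dead,v1) N1.N2=(alive,v0) N1.N3=(alive,v0)
Op 3: N2 marks N1=dead -> (dead,v1)
Op 4: gossip N2<->N0 -> N2.N0=(alive,v0) N2.N1=(dead,v1) N2.N2=(alive,v0) N2.N3=(alive,v0) | N0.N0=(alive,v0) N0.N1=(dead,v1) N0.N2=(alive,v0) N0.N3=(alive,v0)
Op 5: N1 marks N1=dead -> (dead,v2)
Op 6: N0 marks N1=suspect -> (suspect,v2)
Op 7: N3 marks N2=alive -> (alive,v1)
Op 8: gossip N0<->N3 -> N0.N0=(alive,v0) N0.N1=(suspect,v2) N0.N2=(alive,v1) N0.N3=(alive,v0) | N3.N0=(alive,v0) N3.N1=(suspect,v2) N3.N2=(alive,v1) N3.N3=(alive,v0)
Op 9: N0 marks N0=suspect -> (suspect,v1)
Op 10: gossip N3<->N1 -> N3.N0=(alive,v0) N3.N1=(suspect,v2) N3.N2=(alive,v1) N3.N3=(alive,v0) | N1.N0=(alive,v0) N1.N1=(dead,v2) N1.N2=(alive,v1) N1.N3=(alive,v0)
Op 11: N3 marks N3=suspect -> (suspect,v1)
Op 12: N3 marks N2=alive -> (alive,v2)

Answer: N0=alive,0 N1=suspect,2 N2=alive,2 N3=suspect,1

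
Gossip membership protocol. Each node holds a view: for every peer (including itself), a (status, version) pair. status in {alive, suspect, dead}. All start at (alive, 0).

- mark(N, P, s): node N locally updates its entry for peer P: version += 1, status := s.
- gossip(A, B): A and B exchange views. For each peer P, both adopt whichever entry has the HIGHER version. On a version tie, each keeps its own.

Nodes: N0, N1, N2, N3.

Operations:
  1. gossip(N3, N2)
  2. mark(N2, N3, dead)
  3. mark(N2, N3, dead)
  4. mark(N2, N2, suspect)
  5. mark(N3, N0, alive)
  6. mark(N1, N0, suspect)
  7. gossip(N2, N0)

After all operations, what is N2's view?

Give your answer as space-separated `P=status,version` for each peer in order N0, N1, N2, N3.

Answer: N0=alive,0 N1=alive,0 N2=suspect,1 N3=dead,2

Derivation:
Op 1: gossip N3<->N2 -> N3.N0=(alive,v0) N3.N1=(alive,v0) N3.N2=(alive,v0) N3.N3=(alive,v0) | N2.N0=(alive,v0) N2.N1=(alive,v0) N2.N2=(alive,v0) N2.N3=(alive,v0)
Op 2: N2 marks N3=dead -> (dead,v1)
Op 3: N2 marks N3=dead -> (dead,v2)
Op 4: N2 marks N2=suspect -> (suspect,v1)
Op 5: N3 marks N0=alive -> (alive,v1)
Op 6: N1 marks N0=suspect -> (suspect,v1)
Op 7: gossip N2<->N0 -> N2.N0=(alive,v0) N2.N1=(alive,v0) N2.N2=(suspect,v1) N2.N3=(dead,v2) | N0.N0=(alive,v0) N0.N1=(alive,v0) N0.N2=(suspect,v1) N0.N3=(dead,v2)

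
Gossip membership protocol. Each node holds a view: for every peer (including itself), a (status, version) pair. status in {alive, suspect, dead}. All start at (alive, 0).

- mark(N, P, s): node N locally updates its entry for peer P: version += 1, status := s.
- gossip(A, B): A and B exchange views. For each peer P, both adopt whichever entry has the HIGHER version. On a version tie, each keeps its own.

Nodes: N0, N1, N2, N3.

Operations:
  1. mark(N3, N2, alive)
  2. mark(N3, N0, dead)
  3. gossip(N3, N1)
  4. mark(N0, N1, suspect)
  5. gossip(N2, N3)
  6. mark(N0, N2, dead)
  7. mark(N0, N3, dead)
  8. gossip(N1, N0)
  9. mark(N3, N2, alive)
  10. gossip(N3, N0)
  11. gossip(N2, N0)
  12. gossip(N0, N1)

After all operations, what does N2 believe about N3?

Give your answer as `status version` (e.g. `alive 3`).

Answer: dead 1

Derivation:
Op 1: N3 marks N2=alive -> (alive,v1)
Op 2: N3 marks N0=dead -> (dead,v1)
Op 3: gossip N3<->N1 -> N3.N0=(dead,v1) N3.N1=(alive,v0) N3.N2=(alive,v1) N3.N3=(alive,v0) | N1.N0=(dead,v1) N1.N1=(alive,v0) N1.N2=(alive,v1) N1.N3=(alive,v0)
Op 4: N0 marks N1=suspect -> (suspect,v1)
Op 5: gossip N2<->N3 -> N2.N0=(dead,v1) N2.N1=(alive,v0) N2.N2=(alive,v1) N2.N3=(alive,v0) | N3.N0=(dead,v1) N3.N1=(alive,v0) N3.N2=(alive,v1) N3.N3=(alive,v0)
Op 6: N0 marks N2=dead -> (dead,v1)
Op 7: N0 marks N3=dead -> (dead,v1)
Op 8: gossip N1<->N0 -> N1.N0=(dead,v1) N1.N1=(suspect,v1) N1.N2=(alive,v1) N1.N3=(dead,v1) | N0.N0=(dead,v1) N0.N1=(suspect,v1) N0.N2=(dead,v1) N0.N3=(dead,v1)
Op 9: N3 marks N2=alive -> (alive,v2)
Op 10: gossip N3<->N0 -> N3.N0=(dead,v1) N3.N1=(suspect,v1) N3.N2=(alive,v2) N3.N3=(dead,v1) | N0.N0=(dead,v1) N0.N1=(suspect,v1) N0.N2=(alive,v2) N0.N3=(dead,v1)
Op 11: gossip N2<->N0 -> N2.N0=(dead,v1) N2.N1=(suspect,v1) N2.N2=(alive,v2) N2.N3=(dead,v1) | N0.N0=(dead,v1) N0.N1=(suspect,v1) N0.N2=(alive,v2) N0.N3=(dead,v1)
Op 12: gossip N0<->N1 -> N0.N0=(dead,v1) N0.N1=(suspect,v1) N0.N2=(alive,v2) N0.N3=(dead,v1) | N1.N0=(dead,v1) N1.N1=(suspect,v1) N1.N2=(alive,v2) N1.N3=(dead,v1)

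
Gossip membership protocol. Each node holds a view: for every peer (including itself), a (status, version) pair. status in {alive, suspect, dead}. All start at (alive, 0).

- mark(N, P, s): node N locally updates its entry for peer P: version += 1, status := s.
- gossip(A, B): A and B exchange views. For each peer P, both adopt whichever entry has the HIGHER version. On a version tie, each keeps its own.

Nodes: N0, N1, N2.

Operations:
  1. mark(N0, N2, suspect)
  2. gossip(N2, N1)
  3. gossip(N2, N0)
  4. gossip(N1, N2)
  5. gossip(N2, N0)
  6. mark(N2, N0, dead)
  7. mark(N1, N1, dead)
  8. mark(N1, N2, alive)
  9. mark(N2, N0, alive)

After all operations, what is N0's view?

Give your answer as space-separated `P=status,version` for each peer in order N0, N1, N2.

Op 1: N0 marks N2=suspect -> (suspect,v1)
Op 2: gossip N2<->N1 -> N2.N0=(alive,v0) N2.N1=(alive,v0) N2.N2=(alive,v0) | N1.N0=(alive,v0) N1.N1=(alive,v0) N1.N2=(alive,v0)
Op 3: gossip N2<->N0 -> N2.N0=(alive,v0) N2.N1=(alive,v0) N2.N2=(suspect,v1) | N0.N0=(alive,v0) N0.N1=(alive,v0) N0.N2=(suspect,v1)
Op 4: gossip N1<->N2 -> N1.N0=(alive,v0) N1.N1=(alive,v0) N1.N2=(suspect,v1) | N2.N0=(alive,v0) N2.N1=(alive,v0) N2.N2=(suspect,v1)
Op 5: gossip N2<->N0 -> N2.N0=(alive,v0) N2.N1=(alive,v0) N2.N2=(suspect,v1) | N0.N0=(alive,v0) N0.N1=(alive,v0) N0.N2=(suspect,v1)
Op 6: N2 marks N0=dead -> (dead,v1)
Op 7: N1 marks N1=dead -> (dead,v1)
Op 8: N1 marks N2=alive -> (alive,v2)
Op 9: N2 marks N0=alive -> (alive,v2)

Answer: N0=alive,0 N1=alive,0 N2=suspect,1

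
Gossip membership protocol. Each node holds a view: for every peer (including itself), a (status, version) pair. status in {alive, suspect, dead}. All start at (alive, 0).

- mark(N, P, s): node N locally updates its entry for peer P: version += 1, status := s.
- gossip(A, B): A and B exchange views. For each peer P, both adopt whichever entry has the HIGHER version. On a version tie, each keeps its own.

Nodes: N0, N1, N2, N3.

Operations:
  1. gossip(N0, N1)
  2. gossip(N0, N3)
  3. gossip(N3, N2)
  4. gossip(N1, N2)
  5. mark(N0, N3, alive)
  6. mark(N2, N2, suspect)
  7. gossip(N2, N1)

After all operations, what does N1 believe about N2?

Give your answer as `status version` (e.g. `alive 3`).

Op 1: gossip N0<->N1 -> N0.N0=(alive,v0) N0.N1=(alive,v0) N0.N2=(alive,v0) N0.N3=(alive,v0) | N1.N0=(alive,v0) N1.N1=(alive,v0) N1.N2=(alive,v0) N1.N3=(alive,v0)
Op 2: gossip N0<->N3 -> N0.N0=(alive,v0) N0.N1=(alive,v0) N0.N2=(alive,v0) N0.N3=(alive,v0) | N3.N0=(alive,v0) N3.N1=(alive,v0) N3.N2=(alive,v0) N3.N3=(alive,v0)
Op 3: gossip N3<->N2 -> N3.N0=(alive,v0) N3.N1=(alive,v0) N3.N2=(alive,v0) N3.N3=(alive,v0) | N2.N0=(alive,v0) N2.N1=(alive,v0) N2.N2=(alive,v0) N2.N3=(alive,v0)
Op 4: gossip N1<->N2 -> N1.N0=(alive,v0) N1.N1=(alive,v0) N1.N2=(alive,v0) N1.N3=(alive,v0) | N2.N0=(alive,v0) N2.N1=(alive,v0) N2.N2=(alive,v0) N2.N3=(alive,v0)
Op 5: N0 marks N3=alive -> (alive,v1)
Op 6: N2 marks N2=suspect -> (suspect,v1)
Op 7: gossip N2<->N1 -> N2.N0=(alive,v0) N2.N1=(alive,v0) N2.N2=(suspect,v1) N2.N3=(alive,v0) | N1.N0=(alive,v0) N1.N1=(alive,v0) N1.N2=(suspect,v1) N1.N3=(alive,v0)

Answer: suspect 1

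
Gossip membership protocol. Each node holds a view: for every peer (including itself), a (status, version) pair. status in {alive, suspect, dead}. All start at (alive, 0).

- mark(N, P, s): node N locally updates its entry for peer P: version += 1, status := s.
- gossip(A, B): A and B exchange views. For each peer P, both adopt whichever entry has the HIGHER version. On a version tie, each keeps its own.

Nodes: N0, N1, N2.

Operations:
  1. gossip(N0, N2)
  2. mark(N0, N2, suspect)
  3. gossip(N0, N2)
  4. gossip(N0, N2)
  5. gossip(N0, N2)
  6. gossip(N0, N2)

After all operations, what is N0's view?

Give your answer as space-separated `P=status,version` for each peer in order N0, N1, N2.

Op 1: gossip N0<->N2 -> N0.N0=(alive,v0) N0.N1=(alive,v0) N0.N2=(alive,v0) | N2.N0=(alive,v0) N2.N1=(alive,v0) N2.N2=(alive,v0)
Op 2: N0 marks N2=suspect -> (suspect,v1)
Op 3: gossip N0<->N2 -> N0.N0=(alive,v0) N0.N1=(alive,v0) N0.N2=(suspect,v1) | N2.N0=(alive,v0) N2.N1=(alive,v0) N2.N2=(suspect,v1)
Op 4: gossip N0<->N2 -> N0.N0=(alive,v0) N0.N1=(alive,v0) N0.N2=(suspect,v1) | N2.N0=(alive,v0) N2.N1=(alive,v0) N2.N2=(suspect,v1)
Op 5: gossip N0<->N2 -> N0.N0=(alive,v0) N0.N1=(alive,v0) N0.N2=(suspect,v1) | N2.N0=(alive,v0) N2.N1=(alive,v0) N2.N2=(suspect,v1)
Op 6: gossip N0<->N2 -> N0.N0=(alive,v0) N0.N1=(alive,v0) N0.N2=(suspect,v1) | N2.N0=(alive,v0) N2.N1=(alive,v0) N2.N2=(suspect,v1)

Answer: N0=alive,0 N1=alive,0 N2=suspect,1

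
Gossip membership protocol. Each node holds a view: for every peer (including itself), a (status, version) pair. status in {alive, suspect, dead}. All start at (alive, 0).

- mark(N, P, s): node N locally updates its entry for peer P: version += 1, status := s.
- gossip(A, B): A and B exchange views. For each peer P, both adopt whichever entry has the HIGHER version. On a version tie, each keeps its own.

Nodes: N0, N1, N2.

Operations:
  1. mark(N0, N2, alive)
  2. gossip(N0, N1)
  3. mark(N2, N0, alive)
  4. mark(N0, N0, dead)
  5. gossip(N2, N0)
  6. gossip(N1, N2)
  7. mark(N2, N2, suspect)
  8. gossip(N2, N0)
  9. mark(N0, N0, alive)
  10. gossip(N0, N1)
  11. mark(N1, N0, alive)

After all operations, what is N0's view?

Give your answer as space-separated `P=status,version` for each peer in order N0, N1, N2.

Answer: N0=alive,2 N1=alive,0 N2=suspect,2

Derivation:
Op 1: N0 marks N2=alive -> (alive,v1)
Op 2: gossip N0<->N1 -> N0.N0=(alive,v0) N0.N1=(alive,v0) N0.N2=(alive,v1) | N1.N0=(alive,v0) N1.N1=(alive,v0) N1.N2=(alive,v1)
Op 3: N2 marks N0=alive -> (alive,v1)
Op 4: N0 marks N0=dead -> (dead,v1)
Op 5: gossip N2<->N0 -> N2.N0=(alive,v1) N2.N1=(alive,v0) N2.N2=(alive,v1) | N0.N0=(dead,v1) N0.N1=(alive,v0) N0.N2=(alive,v1)
Op 6: gossip N1<->N2 -> N1.N0=(alive,v1) N1.N1=(alive,v0) N1.N2=(alive,v1) | N2.N0=(alive,v1) N2.N1=(alive,v0) N2.N2=(alive,v1)
Op 7: N2 marks N2=suspect -> (suspect,v2)
Op 8: gossip N2<->N0 -> N2.N0=(alive,v1) N2.N1=(alive,v0) N2.N2=(suspect,v2) | N0.N0=(dead,v1) N0.N1=(alive,v0) N0.N2=(suspect,v2)
Op 9: N0 marks N0=alive -> (alive,v2)
Op 10: gossip N0<->N1 -> N0.N0=(alive,v2) N0.N1=(alive,v0) N0.N2=(suspect,v2) | N1.N0=(alive,v2) N1.N1=(alive,v0) N1.N2=(suspect,v2)
Op 11: N1 marks N0=alive -> (alive,v3)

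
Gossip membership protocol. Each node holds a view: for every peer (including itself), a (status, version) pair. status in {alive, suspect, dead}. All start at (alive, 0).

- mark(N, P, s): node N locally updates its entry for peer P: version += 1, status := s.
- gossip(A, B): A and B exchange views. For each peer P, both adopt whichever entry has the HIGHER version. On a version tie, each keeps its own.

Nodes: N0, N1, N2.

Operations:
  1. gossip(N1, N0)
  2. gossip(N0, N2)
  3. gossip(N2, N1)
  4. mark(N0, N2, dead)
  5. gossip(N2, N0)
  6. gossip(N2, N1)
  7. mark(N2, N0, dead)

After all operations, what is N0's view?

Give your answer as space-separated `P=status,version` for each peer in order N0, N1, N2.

Op 1: gossip N1<->N0 -> N1.N0=(alive,v0) N1.N1=(alive,v0) N1.N2=(alive,v0) | N0.N0=(alive,v0) N0.N1=(alive,v0) N0.N2=(alive,v0)
Op 2: gossip N0<->N2 -> N0.N0=(alive,v0) N0.N1=(alive,v0) N0.N2=(alive,v0) | N2.N0=(alive,v0) N2.N1=(alive,v0) N2.N2=(alive,v0)
Op 3: gossip N2<->N1 -> N2.N0=(alive,v0) N2.N1=(alive,v0) N2.N2=(alive,v0) | N1.N0=(alive,v0) N1.N1=(alive,v0) N1.N2=(alive,v0)
Op 4: N0 marks N2=dead -> (dead,v1)
Op 5: gossip N2<->N0 -> N2.N0=(alive,v0) N2.N1=(alive,v0) N2.N2=(dead,v1) | N0.N0=(alive,v0) N0.N1=(alive,v0) N0.N2=(dead,v1)
Op 6: gossip N2<->N1 -> N2.N0=(alive,v0) N2.N1=(alive,v0) N2.N2=(dead,v1) | N1.N0=(alive,v0) N1.N1=(alive,v0) N1.N2=(dead,v1)
Op 7: N2 marks N0=dead -> (dead,v1)

Answer: N0=alive,0 N1=alive,0 N2=dead,1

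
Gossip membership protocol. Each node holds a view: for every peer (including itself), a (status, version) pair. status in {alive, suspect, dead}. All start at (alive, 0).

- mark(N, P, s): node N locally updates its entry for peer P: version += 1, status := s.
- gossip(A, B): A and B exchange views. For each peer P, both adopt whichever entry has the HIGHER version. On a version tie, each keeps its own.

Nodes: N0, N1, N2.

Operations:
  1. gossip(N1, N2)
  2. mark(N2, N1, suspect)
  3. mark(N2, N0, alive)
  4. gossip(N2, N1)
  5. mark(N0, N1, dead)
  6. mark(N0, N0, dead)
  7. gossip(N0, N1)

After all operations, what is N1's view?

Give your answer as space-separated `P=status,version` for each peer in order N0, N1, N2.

Answer: N0=alive,1 N1=suspect,1 N2=alive,0

Derivation:
Op 1: gossip N1<->N2 -> N1.N0=(alive,v0) N1.N1=(alive,v0) N1.N2=(alive,v0) | N2.N0=(alive,v0) N2.N1=(alive,v0) N2.N2=(alive,v0)
Op 2: N2 marks N1=suspect -> (suspect,v1)
Op 3: N2 marks N0=alive -> (alive,v1)
Op 4: gossip N2<->N1 -> N2.N0=(alive,v1) N2.N1=(suspect,v1) N2.N2=(alive,v0) | N1.N0=(alive,v1) N1.N1=(suspect,v1) N1.N2=(alive,v0)
Op 5: N0 marks N1=dead -> (dead,v1)
Op 6: N0 marks N0=dead -> (dead,v1)
Op 7: gossip N0<->N1 -> N0.N0=(dead,v1) N0.N1=(dead,v1) N0.N2=(alive,v0) | N1.N0=(alive,v1) N1.N1=(suspect,v1) N1.N2=(alive,v0)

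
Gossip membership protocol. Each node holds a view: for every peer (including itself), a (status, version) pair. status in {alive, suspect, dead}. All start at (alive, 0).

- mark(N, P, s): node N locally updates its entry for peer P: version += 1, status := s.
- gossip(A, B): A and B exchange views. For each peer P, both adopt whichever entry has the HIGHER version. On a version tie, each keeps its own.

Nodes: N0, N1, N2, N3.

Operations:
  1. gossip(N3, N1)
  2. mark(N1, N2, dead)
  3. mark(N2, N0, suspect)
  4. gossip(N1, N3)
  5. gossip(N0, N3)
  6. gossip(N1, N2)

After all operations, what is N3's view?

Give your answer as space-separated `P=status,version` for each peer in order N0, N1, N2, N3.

Answer: N0=alive,0 N1=alive,0 N2=dead,1 N3=alive,0

Derivation:
Op 1: gossip N3<->N1 -> N3.N0=(alive,v0) N3.N1=(alive,v0) N3.N2=(alive,v0) N3.N3=(alive,v0) | N1.N0=(alive,v0) N1.N1=(alive,v0) N1.N2=(alive,v0) N1.N3=(alive,v0)
Op 2: N1 marks N2=dead -> (dead,v1)
Op 3: N2 marks N0=suspect -> (suspect,v1)
Op 4: gossip N1<->N3 -> N1.N0=(alive,v0) N1.N1=(alive,v0) N1.N2=(dead,v1) N1.N3=(alive,v0) | N3.N0=(alive,v0) N3.N1=(alive,v0) N3.N2=(dead,v1) N3.N3=(alive,v0)
Op 5: gossip N0<->N3 -> N0.N0=(alive,v0) N0.N1=(alive,v0) N0.N2=(dead,v1) N0.N3=(alive,v0) | N3.N0=(alive,v0) N3.N1=(alive,v0) N3.N2=(dead,v1) N3.N3=(alive,v0)
Op 6: gossip N1<->N2 -> N1.N0=(suspect,v1) N1.N1=(alive,v0) N1.N2=(dead,v1) N1.N3=(alive,v0) | N2.N0=(suspect,v1) N2.N1=(alive,v0) N2.N2=(dead,v1) N2.N3=(alive,v0)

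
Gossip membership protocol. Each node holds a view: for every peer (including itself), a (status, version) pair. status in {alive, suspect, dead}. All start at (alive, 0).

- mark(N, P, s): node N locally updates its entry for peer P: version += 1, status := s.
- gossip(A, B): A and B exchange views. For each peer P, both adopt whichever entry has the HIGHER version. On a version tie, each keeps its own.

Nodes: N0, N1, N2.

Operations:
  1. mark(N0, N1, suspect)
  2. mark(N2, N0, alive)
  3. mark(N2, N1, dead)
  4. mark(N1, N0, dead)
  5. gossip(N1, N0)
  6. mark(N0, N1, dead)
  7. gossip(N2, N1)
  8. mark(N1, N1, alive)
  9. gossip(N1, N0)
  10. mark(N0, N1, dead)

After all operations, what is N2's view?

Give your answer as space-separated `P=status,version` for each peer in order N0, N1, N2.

Op 1: N0 marks N1=suspect -> (suspect,v1)
Op 2: N2 marks N0=alive -> (alive,v1)
Op 3: N2 marks N1=dead -> (dead,v1)
Op 4: N1 marks N0=dead -> (dead,v1)
Op 5: gossip N1<->N0 -> N1.N0=(dead,v1) N1.N1=(suspect,v1) N1.N2=(alive,v0) | N0.N0=(dead,v1) N0.N1=(suspect,v1) N0.N2=(alive,v0)
Op 6: N0 marks N1=dead -> (dead,v2)
Op 7: gossip N2<->N1 -> N2.N0=(alive,v1) N2.N1=(dead,v1) N2.N2=(alive,v0) | N1.N0=(dead,v1) N1.N1=(suspect,v1) N1.N2=(alive,v0)
Op 8: N1 marks N1=alive -> (alive,v2)
Op 9: gossip N1<->N0 -> N1.N0=(dead,v1) N1.N1=(alive,v2) N1.N2=(alive,v0) | N0.N0=(dead,v1) N0.N1=(dead,v2) N0.N2=(alive,v0)
Op 10: N0 marks N1=dead -> (dead,v3)

Answer: N0=alive,1 N1=dead,1 N2=alive,0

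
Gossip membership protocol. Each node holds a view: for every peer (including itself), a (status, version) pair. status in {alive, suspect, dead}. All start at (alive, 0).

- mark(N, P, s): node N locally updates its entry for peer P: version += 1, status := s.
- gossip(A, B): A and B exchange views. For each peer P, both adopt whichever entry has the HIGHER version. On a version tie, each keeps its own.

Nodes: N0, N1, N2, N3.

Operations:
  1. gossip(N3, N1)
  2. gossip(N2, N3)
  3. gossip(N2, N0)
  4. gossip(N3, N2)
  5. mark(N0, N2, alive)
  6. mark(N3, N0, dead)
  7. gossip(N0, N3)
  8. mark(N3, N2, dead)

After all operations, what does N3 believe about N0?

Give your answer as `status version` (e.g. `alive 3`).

Answer: dead 1

Derivation:
Op 1: gossip N3<->N1 -> N3.N0=(alive,v0) N3.N1=(alive,v0) N3.N2=(alive,v0) N3.N3=(alive,v0) | N1.N0=(alive,v0) N1.N1=(alive,v0) N1.N2=(alive,v0) N1.N3=(alive,v0)
Op 2: gossip N2<->N3 -> N2.N0=(alive,v0) N2.N1=(alive,v0) N2.N2=(alive,v0) N2.N3=(alive,v0) | N3.N0=(alive,v0) N3.N1=(alive,v0) N3.N2=(alive,v0) N3.N3=(alive,v0)
Op 3: gossip N2<->N0 -> N2.N0=(alive,v0) N2.N1=(alive,v0) N2.N2=(alive,v0) N2.N3=(alive,v0) | N0.N0=(alive,v0) N0.N1=(alive,v0) N0.N2=(alive,v0) N0.N3=(alive,v0)
Op 4: gossip N3<->N2 -> N3.N0=(alive,v0) N3.N1=(alive,v0) N3.N2=(alive,v0) N3.N3=(alive,v0) | N2.N0=(alive,v0) N2.N1=(alive,v0) N2.N2=(alive,v0) N2.N3=(alive,v0)
Op 5: N0 marks N2=alive -> (alive,v1)
Op 6: N3 marks N0=dead -> (dead,v1)
Op 7: gossip N0<->N3 -> N0.N0=(dead,v1) N0.N1=(alive,v0) N0.N2=(alive,v1) N0.N3=(alive,v0) | N3.N0=(dead,v1) N3.N1=(alive,v0) N3.N2=(alive,v1) N3.N3=(alive,v0)
Op 8: N3 marks N2=dead -> (dead,v2)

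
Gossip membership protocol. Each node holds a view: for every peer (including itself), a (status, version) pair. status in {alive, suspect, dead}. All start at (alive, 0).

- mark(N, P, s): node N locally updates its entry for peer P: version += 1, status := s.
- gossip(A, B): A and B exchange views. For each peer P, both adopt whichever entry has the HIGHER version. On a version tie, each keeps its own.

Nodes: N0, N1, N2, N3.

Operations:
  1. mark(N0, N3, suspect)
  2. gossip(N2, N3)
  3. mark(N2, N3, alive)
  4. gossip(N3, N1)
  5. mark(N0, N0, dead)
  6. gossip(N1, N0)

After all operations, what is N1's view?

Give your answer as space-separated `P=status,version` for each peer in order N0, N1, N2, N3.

Op 1: N0 marks N3=suspect -> (suspect,v1)
Op 2: gossip N2<->N3 -> N2.N0=(alive,v0) N2.N1=(alive,v0) N2.N2=(alive,v0) N2.N3=(alive,v0) | N3.N0=(alive,v0) N3.N1=(alive,v0) N3.N2=(alive,v0) N3.N3=(alive,v0)
Op 3: N2 marks N3=alive -> (alive,v1)
Op 4: gossip N3<->N1 -> N3.N0=(alive,v0) N3.N1=(alive,v0) N3.N2=(alive,v0) N3.N3=(alive,v0) | N1.N0=(alive,v0) N1.N1=(alive,v0) N1.N2=(alive,v0) N1.N3=(alive,v0)
Op 5: N0 marks N0=dead -> (dead,v1)
Op 6: gossip N1<->N0 -> N1.N0=(dead,v1) N1.N1=(alive,v0) N1.N2=(alive,v0) N1.N3=(suspect,v1) | N0.N0=(dead,v1) N0.N1=(alive,v0) N0.N2=(alive,v0) N0.N3=(suspect,v1)

Answer: N0=dead,1 N1=alive,0 N2=alive,0 N3=suspect,1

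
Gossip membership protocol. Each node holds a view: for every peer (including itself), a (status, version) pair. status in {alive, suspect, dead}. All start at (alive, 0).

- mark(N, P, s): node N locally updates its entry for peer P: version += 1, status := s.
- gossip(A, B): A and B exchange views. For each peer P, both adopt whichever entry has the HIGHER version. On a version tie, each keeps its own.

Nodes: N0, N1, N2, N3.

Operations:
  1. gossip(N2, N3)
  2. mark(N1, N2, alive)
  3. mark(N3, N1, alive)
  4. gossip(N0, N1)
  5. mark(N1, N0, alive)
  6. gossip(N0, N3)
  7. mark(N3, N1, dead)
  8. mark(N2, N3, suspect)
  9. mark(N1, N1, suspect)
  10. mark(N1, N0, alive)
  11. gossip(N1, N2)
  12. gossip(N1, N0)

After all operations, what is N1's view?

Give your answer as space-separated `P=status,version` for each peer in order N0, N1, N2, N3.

Op 1: gossip N2<->N3 -> N2.N0=(alive,v0) N2.N1=(alive,v0) N2.N2=(alive,v0) N2.N3=(alive,v0) | N3.N0=(alive,v0) N3.N1=(alive,v0) N3.N2=(alive,v0) N3.N3=(alive,v0)
Op 2: N1 marks N2=alive -> (alive,v1)
Op 3: N3 marks N1=alive -> (alive,v1)
Op 4: gossip N0<->N1 -> N0.N0=(alive,v0) N0.N1=(alive,v0) N0.N2=(alive,v1) N0.N3=(alive,v0) | N1.N0=(alive,v0) N1.N1=(alive,v0) N1.N2=(alive,v1) N1.N3=(alive,v0)
Op 5: N1 marks N0=alive -> (alive,v1)
Op 6: gossip N0<->N3 -> N0.N0=(alive,v0) N0.N1=(alive,v1) N0.N2=(alive,v1) N0.N3=(alive,v0) | N3.N0=(alive,v0) N3.N1=(alive,v1) N3.N2=(alive,v1) N3.N3=(alive,v0)
Op 7: N3 marks N1=dead -> (dead,v2)
Op 8: N2 marks N3=suspect -> (suspect,v1)
Op 9: N1 marks N1=suspect -> (suspect,v1)
Op 10: N1 marks N0=alive -> (alive,v2)
Op 11: gossip N1<->N2 -> N1.N0=(alive,v2) N1.N1=(suspect,v1) N1.N2=(alive,v1) N1.N3=(suspect,v1) | N2.N0=(alive,v2) N2.N1=(suspect,v1) N2.N2=(alive,v1) N2.N3=(suspect,v1)
Op 12: gossip N1<->N0 -> N1.N0=(alive,v2) N1.N1=(suspect,v1) N1.N2=(alive,v1) N1.N3=(suspect,v1) | N0.N0=(alive,v2) N0.N1=(alive,v1) N0.N2=(alive,v1) N0.N3=(suspect,v1)

Answer: N0=alive,2 N1=suspect,1 N2=alive,1 N3=suspect,1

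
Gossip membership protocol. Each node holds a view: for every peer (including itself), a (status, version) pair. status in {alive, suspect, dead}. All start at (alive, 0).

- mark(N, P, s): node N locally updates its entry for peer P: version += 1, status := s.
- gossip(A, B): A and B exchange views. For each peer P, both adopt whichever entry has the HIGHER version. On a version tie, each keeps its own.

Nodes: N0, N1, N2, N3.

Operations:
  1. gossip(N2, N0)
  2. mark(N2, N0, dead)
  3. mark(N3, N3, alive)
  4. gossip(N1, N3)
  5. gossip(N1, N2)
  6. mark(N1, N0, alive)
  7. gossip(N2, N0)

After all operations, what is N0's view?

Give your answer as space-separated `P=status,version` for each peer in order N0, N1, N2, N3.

Answer: N0=dead,1 N1=alive,0 N2=alive,0 N3=alive,1

Derivation:
Op 1: gossip N2<->N0 -> N2.N0=(alive,v0) N2.N1=(alive,v0) N2.N2=(alive,v0) N2.N3=(alive,v0) | N0.N0=(alive,v0) N0.N1=(alive,v0) N0.N2=(alive,v0) N0.N3=(alive,v0)
Op 2: N2 marks N0=dead -> (dead,v1)
Op 3: N3 marks N3=alive -> (alive,v1)
Op 4: gossip N1<->N3 -> N1.N0=(alive,v0) N1.N1=(alive,v0) N1.N2=(alive,v0) N1.N3=(alive,v1) | N3.N0=(alive,v0) N3.N1=(alive,v0) N3.N2=(alive,v0) N3.N3=(alive,v1)
Op 5: gossip N1<->N2 -> N1.N0=(dead,v1) N1.N1=(alive,v0) N1.N2=(alive,v0) N1.N3=(alive,v1) | N2.N0=(dead,v1) N2.N1=(alive,v0) N2.N2=(alive,v0) N2.N3=(alive,v1)
Op 6: N1 marks N0=alive -> (alive,v2)
Op 7: gossip N2<->N0 -> N2.N0=(dead,v1) N2.N1=(alive,v0) N2.N2=(alive,v0) N2.N3=(alive,v1) | N0.N0=(dead,v1) N0.N1=(alive,v0) N0.N2=(alive,v0) N0.N3=(alive,v1)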